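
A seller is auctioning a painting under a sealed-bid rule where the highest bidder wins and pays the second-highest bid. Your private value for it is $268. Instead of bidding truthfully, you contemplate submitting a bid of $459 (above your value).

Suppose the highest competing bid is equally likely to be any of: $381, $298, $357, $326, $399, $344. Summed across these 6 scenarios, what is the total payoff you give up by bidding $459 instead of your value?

The deviation costs you only when the competing bid falls strictly between $268 and $459; elsewhere both bids give the same outcome.
$381: truthful payoff $0, deviation payoff −$113 → loss $113.
$298: truthful payoff $0, deviation payoff −$30 → loss $30.
$357: truthful payoff $0, deviation payoff −$89 → loss $89.
$326: truthful payoff $0, deviation payoff −$58 → loss $58.
$399: truthful payoff $0, deviation payoff −$131 → loss $131.
$344: truthful payoff $0, deviation payoff −$76 → loss $76.
Total loss = $113 + $30 + $89 + $58 + $131 + $76 = $497.
Truthful bidding weakly dominates here: raising your bid can only win items priced above your value, and lowering it can only forfeit items priced below.

$497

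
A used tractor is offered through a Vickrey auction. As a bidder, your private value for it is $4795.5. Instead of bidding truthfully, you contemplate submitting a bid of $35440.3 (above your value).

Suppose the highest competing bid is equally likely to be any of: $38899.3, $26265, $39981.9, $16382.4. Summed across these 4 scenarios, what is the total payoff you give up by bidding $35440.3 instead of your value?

$33056.4

The deviation costs you only when the competing bid falls strictly between $4795.5 and $35440.3; elsewhere both bids give the same outcome.
$38899.3: outcomes coincide → loss $0.
$26265: truthful payoff $0, deviation payoff −$21469.5 → loss $21469.5.
$39981.9: outcomes coincide → loss $0.
$16382.4: truthful payoff $0, deviation payoff −$11586.9 → loss $11586.9.
Total loss = $21469.5 + $11586.9 = $33056.4.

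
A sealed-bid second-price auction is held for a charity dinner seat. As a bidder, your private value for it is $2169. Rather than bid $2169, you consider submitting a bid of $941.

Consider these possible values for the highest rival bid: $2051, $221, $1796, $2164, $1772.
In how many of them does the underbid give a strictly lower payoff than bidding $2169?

4

The deviation hurts exactly when the highest competing bid lies strictly between $941 and $2169 — underbidding then forfeits a profitable win.
$2051: inside the interval → strictly worse (loss $118).
$221: below both → same outcome either way.
$1796: inside the interval → strictly worse (loss $373).
$2164: inside the interval → strictly worse (loss $5).
$1772: inside the interval → strictly worse (loss $397).
Count: 4.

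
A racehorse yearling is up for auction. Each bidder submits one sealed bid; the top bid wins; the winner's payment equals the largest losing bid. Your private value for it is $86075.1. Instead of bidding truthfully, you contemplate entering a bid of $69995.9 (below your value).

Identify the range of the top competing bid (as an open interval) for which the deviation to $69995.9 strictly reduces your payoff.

If the competing bid is below $69995.9, both bids win at the same price — no difference.
If it is above $86075.1, both bids lose — no difference.
If it lies strictly between $69995.9 and $86075.1, bidding your value wins at a price below your value (positive payoff) while bidding $69995.9 loses (payoff 0).
So the deviation strictly hurts on the open interval ($69995.9, $86075.1).
Because the price is fixed by the runner-up's bid, deviating from your value can only change a good outcome into a bad one — never the reverse.

($69995.9, $86075.1)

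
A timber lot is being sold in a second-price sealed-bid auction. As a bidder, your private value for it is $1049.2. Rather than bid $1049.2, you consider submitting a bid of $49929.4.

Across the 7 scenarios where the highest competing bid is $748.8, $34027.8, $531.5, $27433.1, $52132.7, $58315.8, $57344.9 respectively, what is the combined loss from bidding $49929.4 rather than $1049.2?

$59362.5

The deviation costs you only when the competing bid falls strictly between $1049.2 and $49929.4; elsewhere both bids give the same outcome.
$748.8: outcomes coincide → loss $0.
$34027.8: truthful payoff $0, deviation payoff −$32978.6 → loss $32978.6.
$531.5: outcomes coincide → loss $0.
$27433.1: truthful payoff $0, deviation payoff −$26383.9 → loss $26383.9.
$52132.7: outcomes coincide → loss $0.
$58315.8: outcomes coincide → loss $0.
$57344.9: outcomes coincide → loss $0.
Total loss = $32978.6 + $26383.9 = $59362.5.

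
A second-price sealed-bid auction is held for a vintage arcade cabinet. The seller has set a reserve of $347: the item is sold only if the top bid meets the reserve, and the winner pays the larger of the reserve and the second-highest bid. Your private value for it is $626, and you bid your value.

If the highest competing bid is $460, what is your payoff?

$166

Your bid $626 is the highest and exceeds the reserve.
Price = max(second-highest bid, reserve) = max($460, $347) = $460.
Payoff = $626 − $460 = $166.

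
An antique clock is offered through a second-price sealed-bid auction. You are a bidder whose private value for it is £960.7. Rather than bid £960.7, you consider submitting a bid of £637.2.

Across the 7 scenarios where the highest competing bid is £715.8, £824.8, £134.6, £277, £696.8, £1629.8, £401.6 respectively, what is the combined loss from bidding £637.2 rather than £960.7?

£644.7

The deviation costs you only when the competing bid falls strictly between £637.2 and £960.7; elsewhere both bids give the same outcome.
£715.8: truthful payoff £244.9, deviation payoff £0 → loss £244.9.
£824.8: truthful payoff £135.9, deviation payoff £0 → loss £135.9.
£134.6: outcomes coincide → loss £0.
£277: outcomes coincide → loss £0.
£696.8: truthful payoff £263.9, deviation payoff £0 → loss £263.9.
£1629.8: outcomes coincide → loss £0.
£401.6: outcomes coincide → loss £0.
Total loss = £244.9 + £135.9 + £263.9 = £644.7.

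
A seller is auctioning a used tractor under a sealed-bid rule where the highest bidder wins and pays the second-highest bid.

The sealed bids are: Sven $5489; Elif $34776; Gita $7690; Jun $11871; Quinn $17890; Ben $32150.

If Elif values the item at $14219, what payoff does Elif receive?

−$17931

Highest bid: Elif at $34776, so Elif wins.
Second-highest bid: Ben at $32150 — that is the price the winner pays.
Elif's payoff = value − price = $14219 − $32150 = −$17931.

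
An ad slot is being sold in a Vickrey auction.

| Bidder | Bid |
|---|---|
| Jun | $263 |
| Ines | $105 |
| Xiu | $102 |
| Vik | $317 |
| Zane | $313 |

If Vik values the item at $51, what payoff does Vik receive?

Highest bid: Vik at $317, so Vik wins.
Second-highest bid: Zane at $313 — that is the price the winner pays.
Vik's payoff = value − price = $51 − $313 = −$262.

−$262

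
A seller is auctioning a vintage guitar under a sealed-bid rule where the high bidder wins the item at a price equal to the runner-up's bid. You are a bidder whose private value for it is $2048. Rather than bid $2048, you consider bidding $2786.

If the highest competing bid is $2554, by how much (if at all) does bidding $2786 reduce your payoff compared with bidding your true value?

$506

Bidding your value $2048: you lose (since $2048 < $2554). Payoff $0.
Bidding $2786: you win and pay $2554. Payoff $2048 − $2554 = −$506.
The competing bid $2554 lies between your value and your inflated bid, so overbidding wins an item priced above your value.
Loss from deviating = $0 − (−$506) = $506.
Truthful bidding weakly dominates here: raising your bid can only win items priced above your value, and lowering it can only forfeit items priced below.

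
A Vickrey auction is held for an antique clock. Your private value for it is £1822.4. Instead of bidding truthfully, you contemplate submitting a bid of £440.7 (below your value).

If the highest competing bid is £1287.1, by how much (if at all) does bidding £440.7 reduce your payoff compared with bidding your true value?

£535.3

Bidding your value £1822.4: you win (since £1822.4 > £1287.1) and pay £1287.1. Payoff £535.3.
Bidding £440.7: you lose. Payoff £0.
The competing bid £1287.1 lies between your shaded bid and your value, so underbidding forfeits an item you could have won at a profitable price.
Loss from deviating = £535.3 − (£0) = £535.3.
Because the price is fixed by the runner-up's bid, deviating from your value can only change a good outcome into a bad one — never the reverse.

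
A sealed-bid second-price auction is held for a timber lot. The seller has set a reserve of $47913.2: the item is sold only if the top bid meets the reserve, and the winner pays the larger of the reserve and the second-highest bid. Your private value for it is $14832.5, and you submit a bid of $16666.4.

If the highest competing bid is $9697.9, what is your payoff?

Your bid $16666.4 is the highest bid but falls below the reserve $47913.2, so the item goes unsold. Payoff $0.

$0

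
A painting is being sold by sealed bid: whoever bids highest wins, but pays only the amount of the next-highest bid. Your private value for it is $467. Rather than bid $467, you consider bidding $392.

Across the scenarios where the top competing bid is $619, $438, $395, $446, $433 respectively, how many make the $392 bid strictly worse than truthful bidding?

The deviation hurts exactly when the highest competing bid lies strictly between $392 and $467 — underbidding then forfeits a profitable win.
$619: above both → same outcome either way.
$438: inside the interval → strictly worse (loss $29).
$395: inside the interval → strictly worse (loss $72).
$446: inside the interval → strictly worse (loss $21).
$433: inside the interval → strictly worse (loss $34).
Count: 4.

4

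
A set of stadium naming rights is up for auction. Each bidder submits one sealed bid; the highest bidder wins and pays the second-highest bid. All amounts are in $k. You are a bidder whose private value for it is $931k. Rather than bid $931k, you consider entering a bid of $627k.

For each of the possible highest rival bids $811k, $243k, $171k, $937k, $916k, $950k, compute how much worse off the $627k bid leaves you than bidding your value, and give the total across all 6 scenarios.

The deviation costs you only when the competing bid falls strictly between $627k and $931k; elsewhere both bids give the same outcome.
$811k: truthful payoff $120k, deviation payoff $0k → loss $120k.
$243k: outcomes coincide → loss $0k.
$171k: outcomes coincide → loss $0k.
$937k: outcomes coincide → loss $0k.
$916k: truthful payoff $15k, deviation payoff $0k → loss $15k.
$950k: outcomes coincide → loss $0k.
Total loss = $120k + $15k = $135k.
Because the price is fixed by the runner-up's bid, deviating from your value can only change a good outcome into a bad one — never the reverse.

$135k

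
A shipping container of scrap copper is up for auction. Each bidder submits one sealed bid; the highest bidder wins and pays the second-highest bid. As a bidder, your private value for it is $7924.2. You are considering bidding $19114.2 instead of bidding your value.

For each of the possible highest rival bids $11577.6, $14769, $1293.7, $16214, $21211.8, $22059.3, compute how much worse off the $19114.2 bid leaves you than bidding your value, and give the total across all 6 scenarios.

$18788

The deviation costs you only when the competing bid falls strictly between $7924.2 and $19114.2; elsewhere both bids give the same outcome.
$11577.6: truthful payoff $0, deviation payoff −$3653.4 → loss $3653.4.
$14769: truthful payoff $0, deviation payoff −$6844.8 → loss $6844.8.
$1293.7: outcomes coincide → loss $0.
$16214: truthful payoff $0, deviation payoff −$8289.8 → loss $8289.8.
$21211.8: outcomes coincide → loss $0.
$22059.3: outcomes coincide → loss $0.
Total loss = $3653.4 + $6844.8 + $8289.8 = $18788.
Truthful bidding weakly dominates here: raising your bid can only win items priced above your value, and lowering it can only forfeit items priced below.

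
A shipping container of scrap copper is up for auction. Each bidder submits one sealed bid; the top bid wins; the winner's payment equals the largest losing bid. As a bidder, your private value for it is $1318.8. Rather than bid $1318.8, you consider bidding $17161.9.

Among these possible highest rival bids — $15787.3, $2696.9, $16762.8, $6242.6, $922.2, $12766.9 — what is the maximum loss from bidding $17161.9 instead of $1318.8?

$15787.3: truthful gives $0, deviation gives −$14468.5 → loss $14468.5.
$2696.9: truthful gives $0, deviation gives −$1378.1 → loss $1378.1.
$16762.8: truthful gives $0, deviation gives −$15444 → loss $15444.
$6242.6: truthful gives $0, deviation gives −$4923.8 → loss $4923.8.
$922.2: same outcome either way → loss $0.
$12766.9: truthful gives $0, deviation gives −$11448.1 → loss $11448.1.
Maximum loss: $15444.

$15444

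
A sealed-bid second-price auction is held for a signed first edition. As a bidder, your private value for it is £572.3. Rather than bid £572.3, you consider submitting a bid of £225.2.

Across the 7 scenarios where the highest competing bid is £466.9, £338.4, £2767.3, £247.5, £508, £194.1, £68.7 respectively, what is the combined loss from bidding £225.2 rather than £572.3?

The deviation costs you only when the competing bid falls strictly between £225.2 and £572.3; elsewhere both bids give the same outcome.
£466.9: truthful payoff £105.4, deviation payoff £0 → loss £105.4.
£338.4: truthful payoff £233.9, deviation payoff £0 → loss £233.9.
£2767.3: outcomes coincide → loss £0.
£247.5: truthful payoff £324.8, deviation payoff £0 → loss £324.8.
£508: truthful payoff £64.3, deviation payoff £0 → loss £64.3.
£194.1: outcomes coincide → loss £0.
£68.7: outcomes coincide → loss £0.
Total loss = £105.4 + £233.9 + £324.8 + £64.3 = £728.4.

£728.4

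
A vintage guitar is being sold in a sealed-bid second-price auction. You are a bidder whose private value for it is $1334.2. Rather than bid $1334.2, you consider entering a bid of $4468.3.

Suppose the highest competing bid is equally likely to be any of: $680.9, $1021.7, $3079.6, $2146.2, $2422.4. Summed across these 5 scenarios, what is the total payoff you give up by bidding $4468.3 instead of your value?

$3645.6

The deviation costs you only when the competing bid falls strictly between $1334.2 and $4468.3; elsewhere both bids give the same outcome.
$680.9: outcomes coincide → loss $0.
$1021.7: outcomes coincide → loss $0.
$3079.6: truthful payoff $0, deviation payoff −$1745.4 → loss $1745.4.
$2146.2: truthful payoff $0, deviation payoff −$812 → loss $812.
$2422.4: truthful payoff $0, deviation payoff −$1088.2 → loss $1088.2.
Total loss = $1745.4 + $812 + $1088.2 = $3645.6.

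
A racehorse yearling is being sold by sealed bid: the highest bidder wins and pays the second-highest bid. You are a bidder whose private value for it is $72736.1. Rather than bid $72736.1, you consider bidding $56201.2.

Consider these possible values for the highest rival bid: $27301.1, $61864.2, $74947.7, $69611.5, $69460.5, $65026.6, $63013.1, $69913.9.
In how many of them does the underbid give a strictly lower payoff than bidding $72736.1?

6

The deviation hurts exactly when the highest competing bid lies strictly between $56201.2 and $72736.1 — underbidding then forfeits a profitable win.
$27301.1: below both → same outcome either way.
$61864.2: inside the interval → strictly worse (loss $10871.9).
$74947.7: above both → same outcome either way.
$69611.5: inside the interval → strictly worse (loss $3124.6).
$69460.5: inside the interval → strictly worse (loss $3275.6).
$65026.6: inside the interval → strictly worse (loss $7709.5).
$63013.1: inside the interval → strictly worse (loss $9723).
$69913.9: inside the interval → strictly worse (loss $2822.2).
Count: 6.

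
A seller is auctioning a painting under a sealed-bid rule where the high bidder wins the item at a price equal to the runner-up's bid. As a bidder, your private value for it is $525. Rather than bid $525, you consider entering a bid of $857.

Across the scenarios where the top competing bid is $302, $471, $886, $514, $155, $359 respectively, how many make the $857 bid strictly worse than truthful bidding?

0

The deviation hurts exactly when the highest competing bid lies strictly between $525 and $857 — overbidding then wins at a price above your value.
$302: below both → same outcome either way.
$471: below both → same outcome either way.
$886: above both → same outcome either way.
$514: below both → same outcome either way.
$155: below both → same outcome either way.
$359: below both → same outcome either way.
Count: 0.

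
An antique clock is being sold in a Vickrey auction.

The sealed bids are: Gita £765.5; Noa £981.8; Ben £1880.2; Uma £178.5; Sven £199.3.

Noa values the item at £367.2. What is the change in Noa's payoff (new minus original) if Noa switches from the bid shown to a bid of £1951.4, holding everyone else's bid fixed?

The highest bid among the other bidders is £1880.2; Noa's bid doesn't change that.
Original bid £981.8: Noa is not highest (top rival bid is £1880.2); payoff £0.
Alternative bid £1951.4: Noa is highest, pays the top rival bid £1880.2; payoff £367.2 − £1880.2 = −£1513.
Change in payoff = −£1513 − (£0) = −£1513.

−£1513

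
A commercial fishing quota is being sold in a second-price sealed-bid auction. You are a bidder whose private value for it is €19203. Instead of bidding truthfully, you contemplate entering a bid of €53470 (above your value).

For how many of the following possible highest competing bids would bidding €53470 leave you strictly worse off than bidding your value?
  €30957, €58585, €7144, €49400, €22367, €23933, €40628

5

The deviation hurts exactly when the highest competing bid lies strictly between €19203 and €53470 — overbidding then wins at a price above your value.
€30957: inside the interval → strictly worse (loss €11754).
€58585: above both → same outcome either way.
€7144: below both → same outcome either way.
€49400: inside the interval → strictly worse (loss €30197).
€22367: inside the interval → strictly worse (loss €3164).
€23933: inside the interval → strictly worse (loss €4730).
€40628: inside the interval → strictly worse (loss €21425).
Count: 5.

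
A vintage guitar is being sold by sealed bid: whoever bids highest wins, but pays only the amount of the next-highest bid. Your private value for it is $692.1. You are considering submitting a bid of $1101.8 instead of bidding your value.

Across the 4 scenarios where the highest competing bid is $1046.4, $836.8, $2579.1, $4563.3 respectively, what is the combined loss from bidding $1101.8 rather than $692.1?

$499

The deviation costs you only when the competing bid falls strictly between $692.1 and $1101.8; elsewhere both bids give the same outcome.
$1046.4: truthful payoff $0, deviation payoff −$354.3 → loss $354.3.
$836.8: truthful payoff $0, deviation payoff −$144.7 → loss $144.7.
$2579.1: outcomes coincide → loss $0.
$4563.3: outcomes coincide → loss $0.
Total loss = $354.3 + $144.7 = $499.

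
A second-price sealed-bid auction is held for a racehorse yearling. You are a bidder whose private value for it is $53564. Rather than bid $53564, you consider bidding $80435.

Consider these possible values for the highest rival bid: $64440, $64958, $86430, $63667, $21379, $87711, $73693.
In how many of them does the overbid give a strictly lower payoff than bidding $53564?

4

The deviation hurts exactly when the highest competing bid lies strictly between $53564 and $80435 — overbidding then wins at a price above your value.
$64440: inside the interval → strictly worse (loss $10876).
$64958: inside the interval → strictly worse (loss $11394).
$86430: above both → same outcome either way.
$63667: inside the interval → strictly worse (loss $10103).
$21379: below both → same outcome either way.
$87711: above both → same outcome either way.
$73693: inside the interval → strictly worse (loss $20129).
Count: 4.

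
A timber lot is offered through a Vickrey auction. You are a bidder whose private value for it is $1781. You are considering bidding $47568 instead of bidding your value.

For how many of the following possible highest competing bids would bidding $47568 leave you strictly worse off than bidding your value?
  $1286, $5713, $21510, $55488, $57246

The deviation hurts exactly when the highest competing bid lies strictly between $1781 and $47568 — overbidding then wins at a price above your value.
$1286: below both → same outcome either way.
$5713: inside the interval → strictly worse (loss $3932).
$21510: inside the interval → strictly worse (loss $19729).
$55488: above both → same outcome either way.
$57246: above both → same outcome either way.
Count: 2.

2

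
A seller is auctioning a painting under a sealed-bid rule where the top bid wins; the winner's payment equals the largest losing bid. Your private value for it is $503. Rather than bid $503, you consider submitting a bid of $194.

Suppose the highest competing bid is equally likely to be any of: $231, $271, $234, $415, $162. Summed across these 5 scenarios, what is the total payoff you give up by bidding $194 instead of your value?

$861

The deviation costs you only when the competing bid falls strictly between $194 and $503; elsewhere both bids give the same outcome.
$231: truthful payoff $272, deviation payoff $0 → loss $272.
$271: truthful payoff $232, deviation payoff $0 → loss $232.
$234: truthful payoff $269, deviation payoff $0 → loss $269.
$415: truthful payoff $88, deviation payoff $0 → loss $88.
$162: outcomes coincide → loss $0.
Total loss = $272 + $232 + $269 + $88 = $861.
Truthful bidding weakly dominates here: raising your bid can only win items priced above your value, and lowering it can only forfeit items priced below.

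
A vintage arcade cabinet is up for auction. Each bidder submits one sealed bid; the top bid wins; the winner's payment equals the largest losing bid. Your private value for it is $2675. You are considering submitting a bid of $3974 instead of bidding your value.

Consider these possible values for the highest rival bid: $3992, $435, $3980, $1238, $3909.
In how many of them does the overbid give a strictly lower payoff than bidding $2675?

The deviation hurts exactly when the highest competing bid lies strictly between $2675 and $3974 — overbidding then wins at a price above your value.
$3992: above both → same outcome either way.
$435: below both → same outcome either way.
$3980: above both → same outcome either way.
$1238: below both → same outcome either way.
$3909: inside the interval → strictly worse (loss $1234).
Count: 1.

1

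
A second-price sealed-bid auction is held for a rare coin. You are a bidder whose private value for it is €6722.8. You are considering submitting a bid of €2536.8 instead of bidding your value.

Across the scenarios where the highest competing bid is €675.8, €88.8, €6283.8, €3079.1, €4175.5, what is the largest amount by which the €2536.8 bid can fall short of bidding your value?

€675.8: same outcome either way → loss €0.
€88.8: same outcome either way → loss €0.
€6283.8: truthful gives €439, deviation gives €0 → loss €439.
€3079.1: truthful gives €3643.7, deviation gives €0 → loss €3643.7.
€4175.5: truthful gives €2547.3, deviation gives €0 → loss €2547.3.
Maximum loss: €3643.7.

€3643.7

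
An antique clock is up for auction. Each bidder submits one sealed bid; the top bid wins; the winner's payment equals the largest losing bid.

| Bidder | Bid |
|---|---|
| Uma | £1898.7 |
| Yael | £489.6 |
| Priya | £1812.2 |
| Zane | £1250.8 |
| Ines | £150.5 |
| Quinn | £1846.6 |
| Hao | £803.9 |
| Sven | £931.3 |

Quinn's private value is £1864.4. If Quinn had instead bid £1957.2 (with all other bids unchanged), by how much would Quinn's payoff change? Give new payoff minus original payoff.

−£34.3

The highest bid among the other bidders is £1898.7; Quinn's bid doesn't change that.
Original bid £1846.6: Quinn is not highest (top rival bid is £1898.7); payoff £0.
Alternative bid £1957.2: Quinn is highest, pays the top rival bid £1898.7; payoff £1864.4 − £1898.7 = −£34.3.
Change in payoff = −£34.3 − (£0) = −£34.3.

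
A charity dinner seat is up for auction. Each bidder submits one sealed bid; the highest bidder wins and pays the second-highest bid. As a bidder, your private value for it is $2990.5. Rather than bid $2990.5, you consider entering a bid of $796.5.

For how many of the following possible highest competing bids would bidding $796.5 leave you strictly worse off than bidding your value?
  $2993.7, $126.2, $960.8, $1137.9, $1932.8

3

The deviation hurts exactly when the highest competing bid lies strictly between $796.5 and $2990.5 — underbidding then forfeits a profitable win.
$2993.7: above both → same outcome either way.
$126.2: below both → same outcome either way.
$960.8: inside the interval → strictly worse (loss $2029.7).
$1137.9: inside the interval → strictly worse (loss $1852.6).
$1932.8: inside the interval → strictly worse (loss $1057.7).
Count: 3.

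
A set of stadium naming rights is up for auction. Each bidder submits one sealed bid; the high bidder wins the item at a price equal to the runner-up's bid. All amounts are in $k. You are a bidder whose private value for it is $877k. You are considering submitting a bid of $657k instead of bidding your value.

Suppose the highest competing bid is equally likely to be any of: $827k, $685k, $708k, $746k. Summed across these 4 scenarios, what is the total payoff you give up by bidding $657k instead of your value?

$542k

The deviation costs you only when the competing bid falls strictly between $657k and $877k; elsewhere both bids give the same outcome.
$827k: truthful payoff $50k, deviation payoff $0k → loss $50k.
$685k: truthful payoff $192k, deviation payoff $0k → loss $192k.
$708k: truthful payoff $169k, deviation payoff $0k → loss $169k.
$746k: truthful payoff $131k, deviation payoff $0k → loss $131k.
Total loss = $50k + $192k + $169k + $131k = $542k.
Truthful bidding weakly dominates here: raising your bid can only win items priced above your value, and lowering it can only forfeit items priced below.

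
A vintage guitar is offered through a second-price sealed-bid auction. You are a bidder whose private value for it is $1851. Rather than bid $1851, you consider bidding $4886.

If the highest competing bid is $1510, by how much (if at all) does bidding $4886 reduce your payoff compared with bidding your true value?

Bidding your value $1851: you win (since $1851 > $1510) and pay $1510. Payoff $341.
Bidding $4886: you win and pay $1510. Payoff $1851 − $1510 = $341.
Difference = $341 − $341 = $0; both bids lead to the same outcome because the competing bid is below both your value and your alternative bid.
In a second-price auction your bid sets only whether you win, not what you pay, so bidding your true value is weakly dominant.

$0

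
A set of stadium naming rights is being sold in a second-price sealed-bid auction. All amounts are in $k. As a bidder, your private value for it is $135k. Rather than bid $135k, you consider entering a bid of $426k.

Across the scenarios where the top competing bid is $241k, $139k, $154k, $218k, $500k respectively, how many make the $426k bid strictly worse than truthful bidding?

The deviation hurts exactly when the highest competing bid lies strictly between $135k and $426k — overbidding then wins at a price above your value.
$241k: inside the interval → strictly worse (loss $106k).
$139k: inside the interval → strictly worse (loss $4k).
$154k: inside the interval → strictly worse (loss $19k).
$218k: inside the interval → strictly worse (loss $83k).
$500k: above both → same outcome either way.
Count: 4.

4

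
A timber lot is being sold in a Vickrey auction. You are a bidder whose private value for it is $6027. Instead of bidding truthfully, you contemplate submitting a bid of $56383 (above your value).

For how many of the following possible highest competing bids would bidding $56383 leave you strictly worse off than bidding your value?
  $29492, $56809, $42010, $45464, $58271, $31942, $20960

5

The deviation hurts exactly when the highest competing bid lies strictly between $6027 and $56383 — overbidding then wins at a price above your value.
$29492: inside the interval → strictly worse (loss $23465).
$56809: above both → same outcome either way.
$42010: inside the interval → strictly worse (loss $35983).
$45464: inside the interval → strictly worse (loss $39437).
$58271: above both → same outcome either way.
$31942: inside the interval → strictly worse (loss $25915).
$20960: inside the interval → strictly worse (loss $14933).
Count: 5.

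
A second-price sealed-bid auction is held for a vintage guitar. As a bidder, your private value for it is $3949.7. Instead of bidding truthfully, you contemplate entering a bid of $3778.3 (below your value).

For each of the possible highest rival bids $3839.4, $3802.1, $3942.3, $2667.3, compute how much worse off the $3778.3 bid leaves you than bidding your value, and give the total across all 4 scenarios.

The deviation costs you only when the competing bid falls strictly between $3778.3 and $3949.7; elsewhere both bids give the same outcome.
$3839.4: truthful payoff $110.3, deviation payoff $0 → loss $110.3.
$3802.1: truthful payoff $147.6, deviation payoff $0 → loss $147.6.
$3942.3: truthful payoff $7.4, deviation payoff $0 → loss $7.4.
$2667.3: outcomes coincide → loss $0.
Total loss = $110.3 + $147.6 + $7.4 = $265.3.

$265.3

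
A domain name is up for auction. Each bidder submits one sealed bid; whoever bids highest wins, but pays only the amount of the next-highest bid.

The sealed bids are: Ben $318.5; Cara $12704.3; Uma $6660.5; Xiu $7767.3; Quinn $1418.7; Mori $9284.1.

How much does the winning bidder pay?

Highest bid: Cara at $12704.3, so Cara wins.
Second-highest bid: Mori at $9284.1 — that is the price the winner pays.

$9284.1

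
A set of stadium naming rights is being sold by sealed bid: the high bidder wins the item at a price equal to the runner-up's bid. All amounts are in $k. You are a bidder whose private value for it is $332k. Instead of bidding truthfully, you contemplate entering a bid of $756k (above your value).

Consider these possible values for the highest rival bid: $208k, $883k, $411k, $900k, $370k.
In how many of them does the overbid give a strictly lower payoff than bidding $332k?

2

The deviation hurts exactly when the highest competing bid lies strictly between $332k and $756k — overbidding then wins at a price above your value.
$208k: below both → same outcome either way.
$883k: above both → same outcome either way.
$411k: inside the interval → strictly worse (loss $79k).
$900k: above both → same outcome either way.
$370k: inside the interval → strictly worse (loss $38k).
Count: 2.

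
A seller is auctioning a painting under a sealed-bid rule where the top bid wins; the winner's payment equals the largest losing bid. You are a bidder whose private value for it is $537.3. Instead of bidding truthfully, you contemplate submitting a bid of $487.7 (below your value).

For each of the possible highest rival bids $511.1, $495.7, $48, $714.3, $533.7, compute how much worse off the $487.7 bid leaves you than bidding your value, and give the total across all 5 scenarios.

$71.4

The deviation costs you only when the competing bid falls strictly between $487.7 and $537.3; elsewhere both bids give the same outcome.
$511.1: truthful payoff $26.2, deviation payoff $0 → loss $26.2.
$495.7: truthful payoff $41.6, deviation payoff $0 → loss $41.6.
$48: outcomes coincide → loss $0.
$714.3: outcomes coincide → loss $0.
$533.7: truthful payoff $3.6, deviation payoff $0 → loss $3.6.
Total loss = $26.2 + $41.6 + $3.6 = $71.4.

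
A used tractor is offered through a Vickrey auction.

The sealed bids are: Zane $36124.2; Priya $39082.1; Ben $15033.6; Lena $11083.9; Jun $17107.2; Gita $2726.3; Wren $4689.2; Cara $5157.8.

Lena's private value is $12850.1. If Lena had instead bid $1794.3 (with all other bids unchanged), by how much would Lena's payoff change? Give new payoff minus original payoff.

The highest bid among the other bidders is $39082.1; Lena's bid doesn't change that.
Original bid $11083.9: Lena is not highest (top rival bid is $39082.1); payoff $0.
Alternative bid $1794.3: Lena is not highest (top rival bid is $39082.1); payoff $0.
Change in payoff = $0 − ($0) = $0.

$0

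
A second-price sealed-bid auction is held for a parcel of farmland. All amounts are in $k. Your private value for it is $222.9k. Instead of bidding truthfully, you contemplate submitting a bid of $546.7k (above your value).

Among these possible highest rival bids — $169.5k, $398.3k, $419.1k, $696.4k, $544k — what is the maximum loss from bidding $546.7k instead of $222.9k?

$321.1k

$169.5k: same outcome either way → loss $0k.
$398.3k: truthful gives $0k, deviation gives −$175.4k → loss $175.4k.
$419.1k: truthful gives $0k, deviation gives −$196.2k → loss $196.2k.
$696.4k: same outcome either way → loss $0k.
$544k: truthful gives $0k, deviation gives −$321.1k → loss $321.1k.
Maximum loss: $321.1k.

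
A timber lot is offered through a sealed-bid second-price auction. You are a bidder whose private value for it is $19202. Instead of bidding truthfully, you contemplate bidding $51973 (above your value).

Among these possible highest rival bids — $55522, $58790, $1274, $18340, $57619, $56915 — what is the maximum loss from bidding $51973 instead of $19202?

$55522: same outcome either way → loss $0.
$58790: same outcome either way → loss $0.
$1274: same outcome either way → loss $0.
$18340: same outcome either way → loss $0.
$57619: same outcome either way → loss $0.
$56915: same outcome either way → loss $0.
Maximum loss: $0.

$0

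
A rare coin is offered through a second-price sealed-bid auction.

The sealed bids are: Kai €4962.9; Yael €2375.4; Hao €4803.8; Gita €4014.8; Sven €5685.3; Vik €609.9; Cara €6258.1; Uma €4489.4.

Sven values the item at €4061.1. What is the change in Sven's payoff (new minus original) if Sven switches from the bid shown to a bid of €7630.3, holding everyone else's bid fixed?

The highest bid among the other bidders is €6258.1; Sven's bid doesn't change that.
Original bid €5685.3: Sven is not highest (top rival bid is €6258.1); payoff €0.
Alternative bid €7630.3: Sven is highest, pays the top rival bid €6258.1; payoff €4061.1 − €6258.1 = −€2197.
Change in payoff = −€2197 − (€0) = −€2197.

−€2197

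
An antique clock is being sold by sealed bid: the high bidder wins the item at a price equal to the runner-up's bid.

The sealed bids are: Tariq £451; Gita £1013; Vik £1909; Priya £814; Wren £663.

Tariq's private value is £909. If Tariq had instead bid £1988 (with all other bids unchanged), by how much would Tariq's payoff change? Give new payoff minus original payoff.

The highest bid among the other bidders is £1909; Tariq's bid doesn't change that.
Original bid £451: Tariq is not highest (top rival bid is £1909); payoff £0.
Alternative bid £1988: Tariq is highest, pays the top rival bid £1909; payoff £909 − £1909 = −£1000.
Change in payoff = −£1000 − (£0) = −£1000.

−£1000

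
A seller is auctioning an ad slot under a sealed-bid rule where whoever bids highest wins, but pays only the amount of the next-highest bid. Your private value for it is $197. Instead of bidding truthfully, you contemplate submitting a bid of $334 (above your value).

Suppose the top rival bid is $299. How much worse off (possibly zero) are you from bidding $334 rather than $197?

Bidding your value $197: you lose (since $197 < $299). Payoff $0.
Bidding $334: you win and pay $299. Payoff $197 − $299 = −$102.
The competing bid $299 lies between your value and your inflated bid, so overbidding wins an item priced above your value.
Loss from deviating = $0 − (−$102) = $102.
Because the price is fixed by the runner-up's bid, deviating from your value can only change a good outcome into a bad one — never the reverse.

$102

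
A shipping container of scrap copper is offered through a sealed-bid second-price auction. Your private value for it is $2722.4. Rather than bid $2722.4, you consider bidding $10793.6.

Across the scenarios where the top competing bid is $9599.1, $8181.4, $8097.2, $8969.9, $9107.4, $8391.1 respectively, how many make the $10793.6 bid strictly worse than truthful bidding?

The deviation hurts exactly when the highest competing bid lies strictly between $2722.4 and $10793.6 — overbidding then wins at a price above your value.
$9599.1: inside the interval → strictly worse (loss $6876.7).
$8181.4: inside the interval → strictly worse (loss $5459).
$8097.2: inside the interval → strictly worse (loss $5374.8).
$8969.9: inside the interval → strictly worse (loss $6247.5).
$9107.4: inside the interval → strictly worse (loss $6385).
$8391.1: inside the interval → strictly worse (loss $5668.7).
Count: 6.

6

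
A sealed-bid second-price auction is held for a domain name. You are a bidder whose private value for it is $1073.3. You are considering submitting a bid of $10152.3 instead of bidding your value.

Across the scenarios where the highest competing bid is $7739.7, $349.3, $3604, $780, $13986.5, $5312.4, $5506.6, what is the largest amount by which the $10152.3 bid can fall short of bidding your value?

$7739.7: truthful gives $0, deviation gives −$6666.4 → loss $6666.4.
$349.3: same outcome either way → loss $0.
$3604: truthful gives $0, deviation gives −$2530.7 → loss $2530.7.
$780: same outcome either way → loss $0.
$13986.5: same outcome either way → loss $0.
$5312.4: truthful gives $0, deviation gives −$4239.1 → loss $4239.1.
$5506.6: truthful gives $0, deviation gives −$4433.3 → loss $4433.3.
Maximum loss: $6666.4.

$6666.4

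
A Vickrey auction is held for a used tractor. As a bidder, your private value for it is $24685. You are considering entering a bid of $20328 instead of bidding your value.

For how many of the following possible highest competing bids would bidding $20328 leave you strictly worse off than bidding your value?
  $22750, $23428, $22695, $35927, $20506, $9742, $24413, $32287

The deviation hurts exactly when the highest competing bid lies strictly between $20328 and $24685 — underbidding then forfeits a profitable win.
$22750: inside the interval → strictly worse (loss $1935).
$23428: inside the interval → strictly worse (loss $1257).
$22695: inside the interval → strictly worse (loss $1990).
$35927: above both → same outcome either way.
$20506: inside the interval → strictly worse (loss $4179).
$9742: below both → same outcome either way.
$24413: inside the interval → strictly worse (loss $272).
$32287: above both → same outcome either way.
Count: 5.

5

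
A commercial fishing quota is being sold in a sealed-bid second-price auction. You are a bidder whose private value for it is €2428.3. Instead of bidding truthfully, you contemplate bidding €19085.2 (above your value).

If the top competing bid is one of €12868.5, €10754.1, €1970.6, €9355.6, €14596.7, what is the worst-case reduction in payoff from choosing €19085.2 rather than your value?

€12168.4

€12868.5: truthful gives €0, deviation gives −€10440.2 → loss €10440.2.
€10754.1: truthful gives €0, deviation gives −€8325.8 → loss €8325.8.
€1970.6: same outcome either way → loss €0.
€9355.6: truthful gives €0, deviation gives −€6927.3 → loss €6927.3.
€14596.7: truthful gives €0, deviation gives −€12168.4 → loss €12168.4.
Maximum loss: €12168.4.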